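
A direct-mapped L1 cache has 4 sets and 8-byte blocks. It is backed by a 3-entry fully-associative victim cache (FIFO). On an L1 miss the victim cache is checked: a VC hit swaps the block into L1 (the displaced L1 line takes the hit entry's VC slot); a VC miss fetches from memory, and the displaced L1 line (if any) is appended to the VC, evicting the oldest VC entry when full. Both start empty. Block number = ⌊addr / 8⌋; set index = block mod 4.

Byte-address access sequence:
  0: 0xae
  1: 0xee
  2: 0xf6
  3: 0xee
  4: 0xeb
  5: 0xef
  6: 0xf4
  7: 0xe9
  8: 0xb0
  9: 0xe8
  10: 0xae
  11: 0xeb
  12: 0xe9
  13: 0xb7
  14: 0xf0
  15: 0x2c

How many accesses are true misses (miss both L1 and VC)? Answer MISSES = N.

MISSES = 5

  [0] addr=0xae blk=21 s=1: MISS | VC []
  [1] addr=0xee blk=29 s=1: MISS | VC [21]
  [2] addr=0xf6 blk=30 s=2: MISS | VC [21]
  [3] addr=0xee blk=29 s=1: L1-HIT | VC [21]
  [4] addr=0xeb blk=29 s=1: L1-HIT | VC [21]
  [5] addr=0xef blk=29 s=1: L1-HIT | VC [21]
  [6] addr=0xf4 blk=30 s=2: L1-HIT | VC [21]
  [7] addr=0xe9 blk=29 s=1: L1-HIT | VC [21]
  [8] addr=0xb0 blk=22 s=2: MISS | VC [21, 30]
  [9] addr=0xe8 blk=29 s=1: L1-HIT | VC [21, 30]
  [10] addr=0xae blk=21 s=1: VC-HIT | VC [29, 30]
  [11] addr=0xeb blk=29 s=1: VC-HIT | VC [21, 30]
  [12] addr=0xe9 blk=29 s=1: L1-HIT | VC [21, 30]
  [13] addr=0xb7 blk=22 s=2: L1-HIT | VC [21, 30]
  [14] addr=0xf0 blk=30 s=2: VC-HIT | VC [21, 22]
  [15] addr=0x2c blk=5 s=1: MISS | VC [21, 22, 29]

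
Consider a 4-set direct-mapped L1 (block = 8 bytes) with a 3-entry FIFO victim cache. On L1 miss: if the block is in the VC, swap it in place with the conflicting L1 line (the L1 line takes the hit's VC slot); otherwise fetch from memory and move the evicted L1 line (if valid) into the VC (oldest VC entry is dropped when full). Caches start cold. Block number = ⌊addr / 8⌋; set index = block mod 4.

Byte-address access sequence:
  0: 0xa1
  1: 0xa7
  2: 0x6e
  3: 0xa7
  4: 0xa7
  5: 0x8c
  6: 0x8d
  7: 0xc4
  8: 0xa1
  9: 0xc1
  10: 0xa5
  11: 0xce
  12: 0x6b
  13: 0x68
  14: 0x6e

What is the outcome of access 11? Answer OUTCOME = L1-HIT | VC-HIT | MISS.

  [0] addr=0xa1 blk=20 s=0: MISS | VC []
  [1] addr=0xa7 blk=20 s=0: L1-HIT | VC []
  [2] addr=0x6e blk=13 s=1: MISS | VC []
  [3] addr=0xa7 blk=20 s=0: L1-HIT | VC []
  [4] addr=0xa7 blk=20 s=0: L1-HIT | VC []
  [5] addr=0x8c blk=17 s=1: MISS | VC [13]
  [6] addr=0x8d blk=17 s=1: L1-HIT | VC [13]
  [7] addr=0xc4 blk=24 s=0: MISS | VC [13, 20]
  [8] addr=0xa1 blk=20 s=0: VC-HIT | VC [13, 24]
  [9] addr=0xc1 blk=24 s=0: VC-HIT | VC [13, 20]
  [10] addr=0xa5 blk=20 s=0: VC-HIT | VC [13, 24]
  [11] addr=0xce blk=25 s=1: MISS | VC [13, 24, 17]
  [12] addr=0x6b blk=13 s=1: VC-HIT | VC [25, 24, 17]
  [13] addr=0x68 blk=13 s=1: L1-HIT | VC [25, 24, 17]
  [14] addr=0x6e blk=13 s=1: L1-HIT | VC [25, 24, 17]

OUTCOME = MISS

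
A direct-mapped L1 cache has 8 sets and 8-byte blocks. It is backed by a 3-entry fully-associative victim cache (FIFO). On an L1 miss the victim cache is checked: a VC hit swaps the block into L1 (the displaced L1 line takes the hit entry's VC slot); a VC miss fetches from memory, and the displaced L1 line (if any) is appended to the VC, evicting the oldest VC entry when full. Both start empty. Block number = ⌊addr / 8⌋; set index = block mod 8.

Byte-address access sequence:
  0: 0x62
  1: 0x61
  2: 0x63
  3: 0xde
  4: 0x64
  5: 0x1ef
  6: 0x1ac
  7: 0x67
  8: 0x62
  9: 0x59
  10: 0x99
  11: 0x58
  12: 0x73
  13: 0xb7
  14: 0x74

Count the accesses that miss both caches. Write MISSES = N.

0: 0x62 (blk 12, set 4) → MISS  vc=[]
1: 0x61 (blk 12, set 4) → L1-HIT  vc=[]
2: 0x63 (blk 12, set 4) → L1-HIT  vc=[]
3: 0xde (blk 27, set 3) → MISS  vc=[]
4: 0x64 (blk 12, set 4) → L1-HIT  vc=[]
5: 0x1ef (blk 61, set 5) → MISS  vc=[]
6: 0x1ac (blk 53, set 5) → MISS  vc=[61]
7: 0x67 (blk 12, set 4) → L1-HIT  vc=[61]
8: 0x62 (blk 12, set 4) → L1-HIT  vc=[61]
9: 0x59 (blk 11, set 3) → MISS  vc=[61, 27]
10: 0x99 (blk 19, set 3) → MISS  vc=[61, 27, 11]
11: 0x58 (blk 11, set 3) → VC-HIT  vc=[61, 27, 19]
12: 0x73 (blk 14, set 6) → MISS  vc=[61, 27, 19]
13: 0xb7 (blk 22, set 6) → MISS  vc=[27, 19, 14]
14: 0x74 (blk 14, set 6) → VC-HIT  vc=[27, 19, 22]

MISSES = 8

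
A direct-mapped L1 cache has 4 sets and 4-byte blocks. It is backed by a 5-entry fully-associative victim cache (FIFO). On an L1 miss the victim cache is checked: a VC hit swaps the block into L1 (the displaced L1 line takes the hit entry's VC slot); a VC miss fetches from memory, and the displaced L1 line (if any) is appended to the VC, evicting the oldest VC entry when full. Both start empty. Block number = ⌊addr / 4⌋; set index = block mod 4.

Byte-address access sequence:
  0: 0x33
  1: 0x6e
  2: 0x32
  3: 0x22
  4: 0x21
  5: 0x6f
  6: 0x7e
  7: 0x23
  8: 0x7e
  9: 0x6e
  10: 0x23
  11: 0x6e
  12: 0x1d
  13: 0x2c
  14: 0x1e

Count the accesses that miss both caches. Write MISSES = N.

MISSES = 6

  [0] addr=0x33 blk=12 s=0: MISS | VC []
  [1] addr=0x6e blk=27 s=3: MISS | VC []
  [2] addr=0x32 blk=12 s=0: L1-HIT | VC []
  [3] addr=0x22 blk=8 s=0: MISS | VC [12]
  [4] addr=0x21 blk=8 s=0: L1-HIT | VC [12]
  [5] addr=0x6f blk=27 s=3: L1-HIT | VC [12]
  [6] addr=0x7e blk=31 s=3: MISS | VC [12, 27]
  [7] addr=0x23 blk=8 s=0: L1-HIT | VC [12, 27]
  [8] addr=0x7e blk=31 s=3: L1-HIT | VC [12, 27]
  [9] addr=0x6e blk=27 s=3: VC-HIT | VC [12, 31]
  [10] addr=0x23 blk=8 s=0: L1-HIT | VC [12, 31]
  [11] addr=0x6e blk=27 s=3: L1-HIT | VC [12, 31]
  [12] addr=0x1d blk=7 s=3: MISS | VC [12, 31, 27]
  [13] addr=0x2c blk=11 s=3: MISS | VC [12, 31, 27, 7]
  [14] addr=0x1e blk=7 s=3: VC-HIT | VC [12, 31, 27, 11]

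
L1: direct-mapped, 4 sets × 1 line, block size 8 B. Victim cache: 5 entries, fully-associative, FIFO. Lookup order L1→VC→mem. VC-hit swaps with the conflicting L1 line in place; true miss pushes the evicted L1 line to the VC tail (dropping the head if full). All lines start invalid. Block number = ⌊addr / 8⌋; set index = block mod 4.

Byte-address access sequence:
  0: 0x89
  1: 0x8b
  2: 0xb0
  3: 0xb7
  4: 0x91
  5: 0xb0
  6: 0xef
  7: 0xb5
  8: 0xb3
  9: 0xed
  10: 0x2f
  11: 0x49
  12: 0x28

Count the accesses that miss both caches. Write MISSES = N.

  [0] addr=0x89 blk=17 s=1: MISS | VC []
  [1] addr=0x8b blk=17 s=1: L1-HIT | VC []
  [2] addr=0xb0 blk=22 s=2: MISS | VC []
  [3] addr=0xb7 blk=22 s=2: L1-HIT | VC []
  [4] addr=0x91 blk=18 s=2: MISS | VC [22]
  [5] addr=0xb0 blk=22 s=2: VC-HIT | VC [18]
  [6] addr=0xef blk=29 s=1: MISS | VC [18, 17]
  [7] addr=0xb5 blk=22 s=2: L1-HIT | VC [18, 17]
  [8] addr=0xb3 blk=22 s=2: L1-HIT | VC [18, 17]
  [9] addr=0xed blk=29 s=1: L1-HIT | VC [18, 17]
  [10] addr=0x2f blk=5 s=1: MISS | VC [18, 17, 29]
  [11] addr=0x49 blk=9 s=1: MISS | VC [18, 17, 29, 5]
  [12] addr=0x28 blk=5 s=1: VC-HIT | VC [18, 17, 29, 9]

MISSES = 6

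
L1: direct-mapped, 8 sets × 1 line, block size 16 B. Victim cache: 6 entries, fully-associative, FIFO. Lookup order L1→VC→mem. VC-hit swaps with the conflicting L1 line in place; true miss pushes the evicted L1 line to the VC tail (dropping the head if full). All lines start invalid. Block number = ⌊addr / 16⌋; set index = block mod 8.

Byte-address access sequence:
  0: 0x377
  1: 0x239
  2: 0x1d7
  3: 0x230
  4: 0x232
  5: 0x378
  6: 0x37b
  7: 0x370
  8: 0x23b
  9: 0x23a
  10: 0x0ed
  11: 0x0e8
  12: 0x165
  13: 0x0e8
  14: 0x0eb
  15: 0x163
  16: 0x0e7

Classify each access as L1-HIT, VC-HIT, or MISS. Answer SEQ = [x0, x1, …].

0: 0x377 (blk 55, set 7) → MISS  vc=[]
1: 0x239 (blk 35, set 3) → MISS  vc=[]
2: 0x1d7 (blk 29, set 5) → MISS  vc=[]
3: 0x230 (blk 35, set 3) → L1-HIT  vc=[]
4: 0x232 (blk 35, set 3) → L1-HIT  vc=[]
5: 0x378 (blk 55, set 7) → L1-HIT  vc=[]
6: 0x37b (blk 55, set 7) → L1-HIT  vc=[]
7: 0x370 (blk 55, set 7) → L1-HIT  vc=[]
8: 0x23b (blk 35, set 3) → L1-HIT  vc=[]
9: 0x23a (blk 35, set 3) → L1-HIT  vc=[]
10: 0xed (blk 14, set 6) → MISS  vc=[]
11: 0xe8 (blk 14, set 6) → L1-HIT  vc=[]
12: 0x165 (blk 22, set 6) → MISS  vc=[14]
13: 0xe8 (blk 14, set 6) → VC-HIT  vc=[22]
14: 0xeb (blk 14, set 6) → L1-HIT  vc=[22]
15: 0x163 (blk 22, set 6) → VC-HIT  vc=[14]
16: 0xe7 (blk 14, set 6) → VC-HIT  vc=[22]

SEQ = [MISS, MISS, MISS, L1-HIT, L1-HIT, L1-HIT, L1-HIT, L1-HIT, L1-HIT, L1-HIT, MISS, L1-HIT, MISS, VC-HIT, L1-HIT, VC-HIT, VC-HIT]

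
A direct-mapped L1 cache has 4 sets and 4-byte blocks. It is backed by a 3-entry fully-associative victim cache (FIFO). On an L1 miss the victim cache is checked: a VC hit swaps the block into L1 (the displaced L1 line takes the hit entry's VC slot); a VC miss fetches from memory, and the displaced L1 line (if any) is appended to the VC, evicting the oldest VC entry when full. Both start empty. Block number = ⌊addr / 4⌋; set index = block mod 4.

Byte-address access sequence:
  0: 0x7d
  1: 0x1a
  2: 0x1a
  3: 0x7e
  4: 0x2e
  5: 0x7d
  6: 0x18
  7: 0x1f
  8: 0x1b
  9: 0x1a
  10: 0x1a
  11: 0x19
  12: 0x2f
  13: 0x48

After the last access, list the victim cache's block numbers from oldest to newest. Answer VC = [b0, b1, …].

#0 0x7d→b31/s3 MISS; vc=[]
#1 0x1a→b6/s2 MISS; vc=[]
#2 0x1a→b6/s2 L1-HIT; vc=[]
#3 0x7e→b31/s3 L1-HIT; vc=[]
#4 0x2e→b11/s3 MISS; vc=[31]
#5 0x7d→b31/s3 VC-HIT; vc=[11]
#6 0x18→b6/s2 L1-HIT; vc=[11]
#7 0x1f→b7/s3 MISS; vc=[11,31]
#8 0x1b→b6/s2 L1-HIT; vc=[11,31]
#9 0x1a→b6/s2 L1-HIT; vc=[11,31]
#10 0x1a→b6/s2 L1-HIT; vc=[11,31]
#11 0x19→b6/s2 L1-HIT; vc=[11,31]
#12 0x2f→b11/s3 VC-HIT; vc=[7,31]
#13 0x48→b18/s2 MISS; vc=[7,31,6]

VC = [7, 31, 6]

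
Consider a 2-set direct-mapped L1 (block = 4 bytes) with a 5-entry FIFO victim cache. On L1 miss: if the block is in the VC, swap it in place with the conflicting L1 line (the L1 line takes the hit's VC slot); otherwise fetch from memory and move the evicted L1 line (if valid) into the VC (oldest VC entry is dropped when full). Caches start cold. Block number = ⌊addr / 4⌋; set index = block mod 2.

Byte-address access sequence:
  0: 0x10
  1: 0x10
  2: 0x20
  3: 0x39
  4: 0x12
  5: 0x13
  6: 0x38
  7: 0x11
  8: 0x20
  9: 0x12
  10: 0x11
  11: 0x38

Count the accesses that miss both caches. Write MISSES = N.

MISSES = 3

  [0] addr=0x10 blk=4 s=0: MISS | VC []
  [1] addr=0x10 blk=4 s=0: L1-HIT | VC []
  [2] addr=0x20 blk=8 s=0: MISS | VC [4]
  [3] addr=0x39 blk=14 s=0: MISS | VC [4, 8]
  [4] addr=0x12 blk=4 s=0: VC-HIT | VC [14, 8]
  [5] addr=0x13 blk=4 s=0: L1-HIT | VC [14, 8]
  [6] addr=0x38 blk=14 s=0: VC-HIT | VC [4, 8]
  [7] addr=0x11 blk=4 s=0: VC-HIT | VC [14, 8]
  [8] addr=0x20 blk=8 s=0: VC-HIT | VC [14, 4]
  [9] addr=0x12 blk=4 s=0: VC-HIT | VC [14, 8]
  [10] addr=0x11 blk=4 s=0: L1-HIT | VC [14, 8]
  [11] addr=0x38 blk=14 s=0: VC-HIT | VC [4, 8]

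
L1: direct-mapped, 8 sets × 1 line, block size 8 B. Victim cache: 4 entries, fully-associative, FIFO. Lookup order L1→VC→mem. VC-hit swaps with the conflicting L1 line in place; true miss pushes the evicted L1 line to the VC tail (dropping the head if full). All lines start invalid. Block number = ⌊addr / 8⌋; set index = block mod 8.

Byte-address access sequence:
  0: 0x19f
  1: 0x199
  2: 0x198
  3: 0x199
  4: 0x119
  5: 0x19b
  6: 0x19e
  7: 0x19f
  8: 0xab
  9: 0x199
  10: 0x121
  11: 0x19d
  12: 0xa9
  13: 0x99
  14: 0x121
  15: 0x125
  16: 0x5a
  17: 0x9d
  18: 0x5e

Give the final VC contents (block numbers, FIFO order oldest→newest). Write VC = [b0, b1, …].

#0 0x19f→b51/s3 MISS; vc=[]
#1 0x199→b51/s3 L1-HIT; vc=[]
#2 0x198→b51/s3 L1-HIT; vc=[]
#3 0x199→b51/s3 L1-HIT; vc=[]
#4 0x119→b35/s3 MISS; vc=[51]
#5 0x19b→b51/s3 VC-HIT; vc=[35]
#6 0x19e→b51/s3 L1-HIT; vc=[35]
#7 0x19f→b51/s3 L1-HIT; vc=[35]
#8 0xab→b21/s5 MISS; vc=[35]
#9 0x199→b51/s3 L1-HIT; vc=[35]
#10 0x121→b36/s4 MISS; vc=[35]
#11 0x19d→b51/s3 L1-HIT; vc=[35]
#12 0xa9→b21/s5 L1-HIT; vc=[35]
#13 0x99→b19/s3 MISS; vc=[35,51]
#14 0x121→b36/s4 L1-HIT; vc=[35,51]
#15 0x125→b36/s4 L1-HIT; vc=[35,51]
#16 0x5a→b11/s3 MISS; vc=[35,51,19]
#17 0x9d→b19/s3 VC-HIT; vc=[35,51,11]
#18 0x5e→b11/s3 VC-HIT; vc=[35,51,19]

VC = [35, 51, 19]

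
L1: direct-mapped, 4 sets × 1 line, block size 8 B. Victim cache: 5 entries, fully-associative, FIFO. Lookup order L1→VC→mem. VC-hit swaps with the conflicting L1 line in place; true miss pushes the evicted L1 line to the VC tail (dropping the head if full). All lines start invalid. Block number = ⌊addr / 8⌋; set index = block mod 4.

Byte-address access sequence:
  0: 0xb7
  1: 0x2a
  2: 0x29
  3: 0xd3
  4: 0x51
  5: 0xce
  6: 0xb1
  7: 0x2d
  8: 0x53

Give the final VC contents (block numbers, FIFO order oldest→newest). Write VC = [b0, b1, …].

#0 0xb7→b22/s2 MISS; vc=[]
#1 0x2a→b5/s1 MISS; vc=[]
#2 0x29→b5/s1 L1-HIT; vc=[]
#3 0xd3→b26/s2 MISS; vc=[22]
#4 0x51→b10/s2 MISS; vc=[22,26]
#5 0xce→b25/s1 MISS; vc=[22,26,5]
#6 0xb1→b22/s2 VC-HIT; vc=[10,26,5]
#7 0x2d→b5/s1 VC-HIT; vc=[10,26,25]
#8 0x53→b10/s2 VC-HIT; vc=[22,26,25]

VC = [22, 26, 25]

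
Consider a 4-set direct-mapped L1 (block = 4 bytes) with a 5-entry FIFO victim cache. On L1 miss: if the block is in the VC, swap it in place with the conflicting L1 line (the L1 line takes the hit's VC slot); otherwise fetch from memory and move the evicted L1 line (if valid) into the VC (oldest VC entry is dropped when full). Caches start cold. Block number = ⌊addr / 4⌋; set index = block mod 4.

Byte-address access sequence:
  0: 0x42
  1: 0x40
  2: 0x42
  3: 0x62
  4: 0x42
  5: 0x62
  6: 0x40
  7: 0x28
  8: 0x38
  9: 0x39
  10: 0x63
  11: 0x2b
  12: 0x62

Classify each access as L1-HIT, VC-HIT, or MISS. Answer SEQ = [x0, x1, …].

  [0] addr=0x42 blk=16 s=0: MISS | VC []
  [1] addr=0x40 blk=16 s=0: L1-HIT | VC []
  [2] addr=0x42 blk=16 s=0: L1-HIT | VC []
  [3] addr=0x62 blk=24 s=0: MISS | VC [16]
  [4] addr=0x42 blk=16 s=0: VC-HIT | VC [24]
  [5] addr=0x62 blk=24 s=0: VC-HIT | VC [16]
  [6] addr=0x40 blk=16 s=0: VC-HIT | VC [24]
  [7] addr=0x28 blk=10 s=2: MISS | VC [24]
  [8] addr=0x38 blk=14 s=2: MISS | VC [24, 10]
  [9] addr=0x39 blk=14 s=2: L1-HIT | VC [24, 10]
  [10] addr=0x63 blk=24 s=0: VC-HIT | VC [16, 10]
  [11] addr=0x2b blk=10 s=2: VC-HIT | VC [16, 14]
  [12] addr=0x62 blk=24 s=0: L1-HIT | VC [16, 14]

SEQ = [MISS, L1-HIT, L1-HIT, MISS, VC-HIT, VC-HIT, VC-HIT, MISS, MISS, L1-HIT, VC-HIT, VC-HIT, L1-HIT]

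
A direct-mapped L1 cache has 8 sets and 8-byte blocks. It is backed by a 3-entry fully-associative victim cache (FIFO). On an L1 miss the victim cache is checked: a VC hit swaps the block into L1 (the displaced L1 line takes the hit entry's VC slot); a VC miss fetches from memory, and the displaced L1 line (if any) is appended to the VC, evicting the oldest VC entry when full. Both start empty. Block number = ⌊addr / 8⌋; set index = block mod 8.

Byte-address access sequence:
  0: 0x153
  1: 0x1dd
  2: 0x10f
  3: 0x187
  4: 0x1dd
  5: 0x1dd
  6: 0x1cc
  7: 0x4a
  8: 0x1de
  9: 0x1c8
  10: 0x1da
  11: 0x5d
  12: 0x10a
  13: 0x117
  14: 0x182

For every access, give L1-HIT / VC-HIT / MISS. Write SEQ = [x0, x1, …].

SEQ = [MISS, MISS, MISS, MISS, L1-HIT, L1-HIT, MISS, MISS, L1-HIT, VC-HIT, L1-HIT, MISS, VC-HIT, MISS, L1-HIT]

  [0] addr=0x153 blk=42 s=2: MISS | VC []
  [1] addr=0x1dd blk=59 s=3: MISS | VC []
  [2] addr=0x10f blk=33 s=1: MISS | VC []
  [3] addr=0x187 blk=48 s=0: MISS | VC []
  [4] addr=0x1dd blk=59 s=3: L1-HIT | VC []
  [5] addr=0x1dd blk=59 s=3: L1-HIT | VC []
  [6] addr=0x1cc blk=57 s=1: MISS | VC [33]
  [7] addr=0x4a blk=9 s=1: MISS | VC [33, 57]
  [8] addr=0x1de blk=59 s=3: L1-HIT | VC [33, 57]
  [9] addr=0x1c8 blk=57 s=1: VC-HIT | VC [33, 9]
  [10] addr=0x1da blk=59 s=3: L1-HIT | VC [33, 9]
  [11] addr=0x5d blk=11 s=3: MISS | VC [33, 9, 59]
  [12] addr=0x10a blk=33 s=1: VC-HIT | VC [57, 9, 59]
  [13] addr=0x117 blk=34 s=2: MISS | VC [9, 59, 42]
  [14] addr=0x182 blk=48 s=0: L1-HIT | VC [9, 59, 42]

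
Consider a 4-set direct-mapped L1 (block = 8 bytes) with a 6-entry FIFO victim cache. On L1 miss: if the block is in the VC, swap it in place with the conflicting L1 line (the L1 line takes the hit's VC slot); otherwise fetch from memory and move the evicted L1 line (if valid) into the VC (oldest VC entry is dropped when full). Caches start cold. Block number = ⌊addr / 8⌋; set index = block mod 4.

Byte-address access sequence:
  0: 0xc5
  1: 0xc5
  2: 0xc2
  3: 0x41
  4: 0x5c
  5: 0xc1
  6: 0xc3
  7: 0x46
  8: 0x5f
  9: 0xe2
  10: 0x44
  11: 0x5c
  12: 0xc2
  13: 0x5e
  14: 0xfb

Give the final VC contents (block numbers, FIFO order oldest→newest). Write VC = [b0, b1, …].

  [0] addr=0xc5 blk=24 s=0: MISS | VC []
  [1] addr=0xc5 blk=24 s=0: L1-HIT | VC []
  [2] addr=0xc2 blk=24 s=0: L1-HIT | VC []
  [3] addr=0x41 blk=8 s=0: MISS | VC [24]
  [4] addr=0x5c blk=11 s=3: MISS | VC [24]
  [5] addr=0xc1 blk=24 s=0: VC-HIT | VC [8]
  [6] addr=0xc3 blk=24 s=0: L1-HIT | VC [8]
  [7] addr=0x46 blk=8 s=0: VC-HIT | VC [24]
  [8] addr=0x5f blk=11 s=3: L1-HIT | VC [24]
  [9] addr=0xe2 blk=28 s=0: MISS | VC [24, 8]
  [10] addr=0x44 blk=8 s=0: VC-HIT | VC [24, 28]
  [11] addr=0x5c blk=11 s=3: L1-HIT | VC [24, 28]
  [12] addr=0xc2 blk=24 s=0: VC-HIT | VC [8, 28]
  [13] addr=0x5e blk=11 s=3: L1-HIT | VC [8, 28]
  [14] addr=0xfb blk=31 s=3: MISS | VC [8, 28, 11]

VC = [8, 28, 11]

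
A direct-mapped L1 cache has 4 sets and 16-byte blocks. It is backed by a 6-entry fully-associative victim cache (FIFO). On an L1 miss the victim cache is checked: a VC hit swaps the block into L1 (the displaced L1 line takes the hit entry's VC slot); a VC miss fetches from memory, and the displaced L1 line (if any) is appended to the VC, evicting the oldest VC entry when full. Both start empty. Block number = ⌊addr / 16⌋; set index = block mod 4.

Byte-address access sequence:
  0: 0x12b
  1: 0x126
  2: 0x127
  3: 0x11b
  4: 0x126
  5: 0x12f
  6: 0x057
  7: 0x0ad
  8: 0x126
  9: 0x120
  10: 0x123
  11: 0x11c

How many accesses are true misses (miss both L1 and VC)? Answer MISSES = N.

MISSES = 4

0: 0x12b (blk 18, set 2) → MISS  vc=[]
1: 0x126 (blk 18, set 2) → L1-HIT  vc=[]
2: 0x127 (blk 18, set 2) → L1-HIT  vc=[]
3: 0x11b (blk 17, set 1) → MISS  vc=[]
4: 0x126 (blk 18, set 2) → L1-HIT  vc=[]
5: 0x12f (blk 18, set 2) → L1-HIT  vc=[]
6: 0x57 (blk 5, set 1) → MISS  vc=[17]
7: 0xad (blk 10, set 2) → MISS  vc=[17, 18]
8: 0x126 (blk 18, set 2) → VC-HIT  vc=[17, 10]
9: 0x120 (blk 18, set 2) → L1-HIT  vc=[17, 10]
10: 0x123 (blk 18, set 2) → L1-HIT  vc=[17, 10]
11: 0x11c (blk 17, set 1) → VC-HIT  vc=[5, 10]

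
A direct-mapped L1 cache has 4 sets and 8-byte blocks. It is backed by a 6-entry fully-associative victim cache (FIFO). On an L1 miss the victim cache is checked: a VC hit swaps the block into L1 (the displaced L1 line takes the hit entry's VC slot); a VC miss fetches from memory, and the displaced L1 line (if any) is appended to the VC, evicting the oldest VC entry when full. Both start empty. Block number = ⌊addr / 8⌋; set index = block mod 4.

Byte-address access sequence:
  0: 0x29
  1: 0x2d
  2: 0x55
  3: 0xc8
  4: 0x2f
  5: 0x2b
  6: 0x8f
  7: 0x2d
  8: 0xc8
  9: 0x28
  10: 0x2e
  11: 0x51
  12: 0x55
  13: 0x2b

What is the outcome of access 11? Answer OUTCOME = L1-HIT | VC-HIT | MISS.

OUTCOME = L1-HIT

  [0] addr=0x29 blk=5 s=1: MISS | VC []
  [1] addr=0x2d blk=5 s=1: L1-HIT | VC []
  [2] addr=0x55 blk=10 s=2: MISS | VC []
  [3] addr=0xc8 blk=25 s=1: MISS | VC [5]
  [4] addr=0x2f blk=5 s=1: VC-HIT | VC [25]
  [5] addr=0x2b blk=5 s=1: L1-HIT | VC [25]
  [6] addr=0x8f blk=17 s=1: MISS | VC [25, 5]
  [7] addr=0x2d blk=5 s=1: VC-HIT | VC [25, 17]
  [8] addr=0xc8 blk=25 s=1: VC-HIT | VC [5, 17]
  [9] addr=0x28 blk=5 s=1: VC-HIT | VC [25, 17]
  [10] addr=0x2e blk=5 s=1: L1-HIT | VC [25, 17]
  [11] addr=0x51 blk=10 s=2: L1-HIT | VC [25, 17]
  [12] addr=0x55 blk=10 s=2: L1-HIT | VC [25, 17]
  [13] addr=0x2b blk=5 s=1: L1-HIT | VC [25, 17]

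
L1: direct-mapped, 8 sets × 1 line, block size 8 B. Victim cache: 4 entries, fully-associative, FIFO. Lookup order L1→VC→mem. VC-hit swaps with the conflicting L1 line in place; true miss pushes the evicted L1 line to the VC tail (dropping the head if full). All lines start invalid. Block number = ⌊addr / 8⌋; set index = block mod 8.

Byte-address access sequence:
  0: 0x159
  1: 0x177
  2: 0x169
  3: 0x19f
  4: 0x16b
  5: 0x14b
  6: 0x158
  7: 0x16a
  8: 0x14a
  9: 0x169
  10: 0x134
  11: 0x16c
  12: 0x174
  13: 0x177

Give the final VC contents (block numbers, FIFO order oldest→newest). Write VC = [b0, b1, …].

  [0] addr=0x159 blk=43 s=3: MISS | VC []
  [1] addr=0x177 blk=46 s=6: MISS | VC []
  [2] addr=0x169 blk=45 s=5: MISS | VC []
  [3] addr=0x19f blk=51 s=3: MISS | VC [43]
  [4] addr=0x16b blk=45 s=5: L1-HIT | VC [43]
  [5] addr=0x14b blk=41 s=1: MISS | VC [43]
  [6] addr=0x158 blk=43 s=3: VC-HIT | VC [51]
  [7] addr=0x16a blk=45 s=5: L1-HIT | VC [51]
  [8] addr=0x14a blk=41 s=1: L1-HIT | VC [51]
  [9] addr=0x169 blk=45 s=5: L1-HIT | VC [51]
  [10] addr=0x134 blk=38 s=6: MISS | VC [51, 46]
  [11] addr=0x16c blk=45 s=5: L1-HIT | VC [51, 46]
  [12] addr=0x174 blk=46 s=6: VC-HIT | VC [51, 38]
  [13] addr=0x177 blk=46 s=6: L1-HIT | VC [51, 38]

VC = [51, 38]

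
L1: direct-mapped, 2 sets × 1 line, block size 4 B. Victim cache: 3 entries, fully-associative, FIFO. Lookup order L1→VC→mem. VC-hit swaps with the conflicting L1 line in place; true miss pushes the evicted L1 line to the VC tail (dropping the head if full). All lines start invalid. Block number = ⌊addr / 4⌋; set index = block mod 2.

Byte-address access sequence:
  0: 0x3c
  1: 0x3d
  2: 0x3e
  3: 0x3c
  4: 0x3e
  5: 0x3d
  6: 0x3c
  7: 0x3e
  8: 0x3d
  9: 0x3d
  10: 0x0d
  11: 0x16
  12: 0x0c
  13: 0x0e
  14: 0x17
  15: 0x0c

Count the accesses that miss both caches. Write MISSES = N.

MISSES = 3

  [0] addr=0x3c blk=15 s=1: MISS | VC []
  [1] addr=0x3d blk=15 s=1: L1-HIT | VC []
  [2] addr=0x3e blk=15 s=1: L1-HIT | VC []
  [3] addr=0x3c blk=15 s=1: L1-HIT | VC []
  [4] addr=0x3e blk=15 s=1: L1-HIT | VC []
  [5] addr=0x3d blk=15 s=1: L1-HIT | VC []
  [6] addr=0x3c blk=15 s=1: L1-HIT | VC []
  [7] addr=0x3e blk=15 s=1: L1-HIT | VC []
  [8] addr=0x3d blk=15 s=1: L1-HIT | VC []
  [9] addr=0x3d blk=15 s=1: L1-HIT | VC []
  [10] addr=0xd blk=3 s=1: MISS | VC [15]
  [11] addr=0x16 blk=5 s=1: MISS | VC [15, 3]
  [12] addr=0xc blk=3 s=1: VC-HIT | VC [15, 5]
  [13] addr=0xe blk=3 s=1: L1-HIT | VC [15, 5]
  [14] addr=0x17 blk=5 s=1: VC-HIT | VC [15, 3]
  [15] addr=0xc blk=3 s=1: VC-HIT | VC [15, 5]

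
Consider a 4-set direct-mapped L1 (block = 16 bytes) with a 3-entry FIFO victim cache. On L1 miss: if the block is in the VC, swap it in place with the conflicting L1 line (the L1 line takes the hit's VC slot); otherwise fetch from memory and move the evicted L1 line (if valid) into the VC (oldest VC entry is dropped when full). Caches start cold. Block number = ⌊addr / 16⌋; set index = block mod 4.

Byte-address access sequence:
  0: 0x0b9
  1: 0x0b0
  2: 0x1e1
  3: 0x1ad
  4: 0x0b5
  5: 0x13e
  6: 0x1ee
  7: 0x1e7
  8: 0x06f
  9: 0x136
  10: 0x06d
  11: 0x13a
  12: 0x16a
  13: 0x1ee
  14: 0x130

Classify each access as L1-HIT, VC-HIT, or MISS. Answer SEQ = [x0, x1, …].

  [0] addr=0xb9 blk=11 s=3: MISS | VC []
  [1] addr=0xb0 blk=11 s=3: L1-HIT | VC []
  [2] addr=0x1e1 blk=30 s=2: MISS | VC []
  [3] addr=0x1ad blk=26 s=2: MISS | VC [30]
  [4] addr=0xb5 blk=11 s=3: L1-HIT | VC [30]
  [5] addr=0x13e blk=19 s=3: MISS | VC [30, 11]
  [6] addr=0x1ee blk=30 s=2: VC-HIT | VC [26, 11]
  [7] addr=0x1e7 blk=30 s=2: L1-HIT | VC [26, 11]
  [8] addr=0x6f blk=6 s=2: MISS | VC [26, 11, 30]
  [9] addr=0x136 blk=19 s=3: L1-HIT | VC [26, 11, 30]
  [10] addr=0x6d blk=6 s=2: L1-HIT | VC [26, 11, 30]
  [11] addr=0x13a blk=19 s=3: L1-HIT | VC [26, 11, 30]
  [12] addr=0x16a blk=22 s=2: MISS | VC [11, 30, 6]
  [13] addr=0x1ee blk=30 s=2: VC-HIT | VC [11, 22, 6]
  [14] addr=0x130 blk=19 s=3: L1-HIT | VC [11, 22, 6]

SEQ = [MISS, L1-HIT, MISS, MISS, L1-HIT, MISS, VC-HIT, L1-HIT, MISS, L1-HIT, L1-HIT, L1-HIT, MISS, VC-HIT, L1-HIT]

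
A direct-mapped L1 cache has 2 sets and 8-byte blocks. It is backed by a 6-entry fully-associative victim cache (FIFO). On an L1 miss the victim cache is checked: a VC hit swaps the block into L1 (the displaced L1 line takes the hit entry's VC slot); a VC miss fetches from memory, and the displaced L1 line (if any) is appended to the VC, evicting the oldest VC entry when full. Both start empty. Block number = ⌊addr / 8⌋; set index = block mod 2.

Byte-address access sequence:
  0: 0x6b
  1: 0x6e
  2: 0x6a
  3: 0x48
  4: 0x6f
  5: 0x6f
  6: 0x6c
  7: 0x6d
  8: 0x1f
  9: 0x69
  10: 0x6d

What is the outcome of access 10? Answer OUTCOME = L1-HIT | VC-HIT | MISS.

  [0] addr=0x6b blk=13 s=1: MISS | VC []
  [1] addr=0x6e blk=13 s=1: L1-HIT | VC []
  [2] addr=0x6a blk=13 s=1: L1-HIT | VC []
  [3] addr=0x48 blk=9 s=1: MISS | VC [13]
  [4] addr=0x6f blk=13 s=1: VC-HIT | VC [9]
  [5] addr=0x6f blk=13 s=1: L1-HIT | VC [9]
  [6] addr=0x6c blk=13 s=1: L1-HIT | VC [9]
  [7] addr=0x6d blk=13 s=1: L1-HIT | VC [9]
  [8] addr=0x1f blk=3 s=1: MISS | VC [9, 13]
  [9] addr=0x69 blk=13 s=1: VC-HIT | VC [9, 3]
  [10] addr=0x6d blk=13 s=1: L1-HIT | VC [9, 3]

OUTCOME = L1-HIT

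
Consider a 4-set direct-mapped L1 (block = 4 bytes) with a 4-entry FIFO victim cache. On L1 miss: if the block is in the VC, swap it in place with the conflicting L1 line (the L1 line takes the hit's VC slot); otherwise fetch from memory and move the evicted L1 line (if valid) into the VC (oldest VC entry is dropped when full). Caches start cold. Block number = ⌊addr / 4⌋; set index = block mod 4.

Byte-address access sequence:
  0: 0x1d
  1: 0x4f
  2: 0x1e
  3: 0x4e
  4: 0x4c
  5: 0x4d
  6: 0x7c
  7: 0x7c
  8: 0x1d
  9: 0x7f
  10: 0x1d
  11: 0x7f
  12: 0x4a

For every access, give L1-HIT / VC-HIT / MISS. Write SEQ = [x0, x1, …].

SEQ = [MISS, MISS, VC-HIT, VC-HIT, L1-HIT, L1-HIT, MISS, L1-HIT, VC-HIT, VC-HIT, VC-HIT, VC-HIT, MISS]

0: 0x1d (blk 7, set 3) → MISS  vc=[]
1: 0x4f (blk 19, set 3) → MISS  vc=[7]
2: 0x1e (blk 7, set 3) → VC-HIT  vc=[19]
3: 0x4e (blk 19, set 3) → VC-HIT  vc=[7]
4: 0x4c (blk 19, set 3) → L1-HIT  vc=[7]
5: 0x4d (blk 19, set 3) → L1-HIT  vc=[7]
6: 0x7c (blk 31, set 3) → MISS  vc=[7, 19]
7: 0x7c (blk 31, set 3) → L1-HIT  vc=[7, 19]
8: 0x1d (blk 7, set 3) → VC-HIT  vc=[31, 19]
9: 0x7f (blk 31, set 3) → VC-HIT  vc=[7, 19]
10: 0x1d (blk 7, set 3) → VC-HIT  vc=[31, 19]
11: 0x7f (blk 31, set 3) → VC-HIT  vc=[7, 19]
12: 0x4a (blk 18, set 2) → MISS  vc=[7, 19]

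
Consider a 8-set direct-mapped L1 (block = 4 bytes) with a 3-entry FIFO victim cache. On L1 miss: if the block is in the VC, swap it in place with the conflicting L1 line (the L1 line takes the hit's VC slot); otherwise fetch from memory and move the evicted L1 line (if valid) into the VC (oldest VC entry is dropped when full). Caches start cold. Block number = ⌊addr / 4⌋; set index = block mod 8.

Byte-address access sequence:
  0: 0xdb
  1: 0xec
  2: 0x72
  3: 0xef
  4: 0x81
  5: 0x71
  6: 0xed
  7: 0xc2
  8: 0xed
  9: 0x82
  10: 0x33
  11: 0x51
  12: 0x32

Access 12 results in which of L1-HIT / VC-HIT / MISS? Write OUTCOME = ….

#0 0xdb→b54/s6 MISS; vc=[]
#1 0xec→b59/s3 MISS; vc=[]
#2 0x72→b28/s4 MISS; vc=[]
#3 0xef→b59/s3 L1-HIT; vc=[]
#4 0x81→b32/s0 MISS; vc=[]
#5 0x71→b28/s4 L1-HIT; vc=[]
#6 0xed→b59/s3 L1-HIT; vc=[]
#7 0xc2→b48/s0 MISS; vc=[32]
#8 0xed→b59/s3 L1-HIT; vc=[32]
#9 0x82→b32/s0 VC-HIT; vc=[48]
#10 0x33→b12/s4 MISS; vc=[48,28]
#11 0x51→b20/s4 MISS; vc=[48,28,12]
#12 0x32→b12/s4 VC-HIT; vc=[48,28,20]

OUTCOME = VC-HIT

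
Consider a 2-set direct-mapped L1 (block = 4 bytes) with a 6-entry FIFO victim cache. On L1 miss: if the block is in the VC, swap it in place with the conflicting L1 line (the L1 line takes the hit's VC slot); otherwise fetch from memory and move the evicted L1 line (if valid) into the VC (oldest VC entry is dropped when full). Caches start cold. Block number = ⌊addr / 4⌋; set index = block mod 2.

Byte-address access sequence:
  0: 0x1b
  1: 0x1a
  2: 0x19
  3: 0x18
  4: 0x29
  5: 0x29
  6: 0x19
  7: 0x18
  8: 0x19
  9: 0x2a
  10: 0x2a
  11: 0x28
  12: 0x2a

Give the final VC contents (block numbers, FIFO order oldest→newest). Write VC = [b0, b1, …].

VC = [6]

0: 0x1b (blk 6, set 0) → MISS  vc=[]
1: 0x1a (blk 6, set 0) → L1-HIT  vc=[]
2: 0x19 (blk 6, set 0) → L1-HIT  vc=[]
3: 0x18 (blk 6, set 0) → L1-HIT  vc=[]
4: 0x29 (blk 10, set 0) → MISS  vc=[6]
5: 0x29 (blk 10, set 0) → L1-HIT  vc=[6]
6: 0x19 (blk 6, set 0) → VC-HIT  vc=[10]
7: 0x18 (blk 6, set 0) → L1-HIT  vc=[10]
8: 0x19 (blk 6, set 0) → L1-HIT  vc=[10]
9: 0x2a (blk 10, set 0) → VC-HIT  vc=[6]
10: 0x2a (blk 10, set 0) → L1-HIT  vc=[6]
11: 0x28 (blk 10, set 0) → L1-HIT  vc=[6]
12: 0x2a (blk 10, set 0) → L1-HIT  vc=[6]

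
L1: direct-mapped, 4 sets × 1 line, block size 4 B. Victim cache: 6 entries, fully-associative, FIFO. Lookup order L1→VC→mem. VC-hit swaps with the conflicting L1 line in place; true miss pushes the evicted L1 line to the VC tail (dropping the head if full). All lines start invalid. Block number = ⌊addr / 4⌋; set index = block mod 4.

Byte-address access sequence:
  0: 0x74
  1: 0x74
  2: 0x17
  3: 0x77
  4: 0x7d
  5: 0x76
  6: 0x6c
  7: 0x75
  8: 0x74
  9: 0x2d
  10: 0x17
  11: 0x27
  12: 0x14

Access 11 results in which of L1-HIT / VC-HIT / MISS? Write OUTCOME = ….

#0 0x74→b29/s1 MISS; vc=[]
#1 0x74→b29/s1 L1-HIT; vc=[]
#2 0x17→b5/s1 MISS; vc=[29]
#3 0x77→b29/s1 VC-HIT; vc=[5]
#4 0x7d→b31/s3 MISS; vc=[5]
#5 0x76→b29/s1 L1-HIT; vc=[5]
#6 0x6c→b27/s3 MISS; vc=[5,31]
#7 0x75→b29/s1 L1-HIT; vc=[5,31]
#8 0x74→b29/s1 L1-HIT; vc=[5,31]
#9 0x2d→b11/s3 MISS; vc=[5,31,27]
#10 0x17→b5/s1 VC-HIT; vc=[29,31,27]
#11 0x27→b9/s1 MISS; vc=[29,31,27,5]
#12 0x14→b5/s1 VC-HIT; vc=[29,31,27,9]

OUTCOME = MISS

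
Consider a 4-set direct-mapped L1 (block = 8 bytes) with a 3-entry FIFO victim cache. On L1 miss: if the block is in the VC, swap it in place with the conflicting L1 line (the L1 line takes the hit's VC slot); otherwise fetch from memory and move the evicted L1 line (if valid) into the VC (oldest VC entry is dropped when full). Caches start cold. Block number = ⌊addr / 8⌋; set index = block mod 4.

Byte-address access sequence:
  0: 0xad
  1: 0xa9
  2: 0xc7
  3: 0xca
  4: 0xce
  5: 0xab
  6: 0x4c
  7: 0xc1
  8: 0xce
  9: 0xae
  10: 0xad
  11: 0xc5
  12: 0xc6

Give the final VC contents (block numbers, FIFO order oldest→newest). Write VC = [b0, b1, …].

0: 0xad (blk 21, set 1) → MISS  vc=[]
1: 0xa9 (blk 21, set 1) → L1-HIT  vc=[]
2: 0xc7 (blk 24, set 0) → MISS  vc=[]
3: 0xca (blk 25, set 1) → MISS  vc=[21]
4: 0xce (blk 25, set 1) → L1-HIT  vc=[21]
5: 0xab (blk 21, set 1) → VC-HIT  vc=[25]
6: 0x4c (blk 9, set 1) → MISS  vc=[25, 21]
7: 0xc1 (blk 24, set 0) → L1-HIT  vc=[25, 21]
8: 0xce (blk 25, set 1) → VC-HIT  vc=[9, 21]
9: 0xae (blk 21, set 1) → VC-HIT  vc=[9, 25]
10: 0xad (blk 21, set 1) → L1-HIT  vc=[9, 25]
11: 0xc5 (blk 24, set 0) → L1-HIT  vc=[9, 25]
12: 0xc6 (blk 24, set 0) → L1-HIT  vc=[9, 25]

VC = [9, 25]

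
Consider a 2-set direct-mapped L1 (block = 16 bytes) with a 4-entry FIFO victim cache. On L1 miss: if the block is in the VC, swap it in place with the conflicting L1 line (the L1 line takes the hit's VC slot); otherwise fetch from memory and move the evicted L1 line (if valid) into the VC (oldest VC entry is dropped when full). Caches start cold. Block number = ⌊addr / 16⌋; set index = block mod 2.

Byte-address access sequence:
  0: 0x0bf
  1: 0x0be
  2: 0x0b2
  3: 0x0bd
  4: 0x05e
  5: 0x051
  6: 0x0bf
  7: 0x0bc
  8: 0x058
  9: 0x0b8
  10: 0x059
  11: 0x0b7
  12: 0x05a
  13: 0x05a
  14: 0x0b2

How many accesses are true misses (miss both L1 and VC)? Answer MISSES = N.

MISSES = 2

  [0] addr=0xbf blk=11 s=1: MISS | VC []
  [1] addr=0xbe blk=11 s=1: L1-HIT | VC []
  [2] addr=0xb2 blk=11 s=1: L1-HIT | VC []
  [3] addr=0xbd blk=11 s=1: L1-HIT | VC []
  [4] addr=0x5e blk=5 s=1: MISS | VC [11]
  [5] addr=0x51 blk=5 s=1: L1-HIT | VC [11]
  [6] addr=0xbf blk=11 s=1: VC-HIT | VC [5]
  [7] addr=0xbc blk=11 s=1: L1-HIT | VC [5]
  [8] addr=0x58 blk=5 s=1: VC-HIT | VC [11]
  [9] addr=0xb8 blk=11 s=1: VC-HIT | VC [5]
  [10] addr=0x59 blk=5 s=1: VC-HIT | VC [11]
  [11] addr=0xb7 blk=11 s=1: VC-HIT | VC [5]
  [12] addr=0x5a blk=5 s=1: VC-HIT | VC [11]
  [13] addr=0x5a blk=5 s=1: L1-HIT | VC [11]
  [14] addr=0xb2 blk=11 s=1: VC-HIT | VC [5]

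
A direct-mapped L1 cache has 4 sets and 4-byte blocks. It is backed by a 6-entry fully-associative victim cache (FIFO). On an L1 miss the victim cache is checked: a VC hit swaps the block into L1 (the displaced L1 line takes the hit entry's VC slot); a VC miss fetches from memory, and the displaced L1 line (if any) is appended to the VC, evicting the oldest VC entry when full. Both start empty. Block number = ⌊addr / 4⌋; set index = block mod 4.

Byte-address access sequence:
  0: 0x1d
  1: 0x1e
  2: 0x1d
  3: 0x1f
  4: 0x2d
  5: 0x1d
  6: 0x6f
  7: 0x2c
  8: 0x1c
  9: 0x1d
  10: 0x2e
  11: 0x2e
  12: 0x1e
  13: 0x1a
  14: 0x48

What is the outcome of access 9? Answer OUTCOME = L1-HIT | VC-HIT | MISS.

  [0] addr=0x1d blk=7 s=3: MISS | VC []
  [1] addr=0x1e blk=7 s=3: L1-HIT | VC []
  [2] addr=0x1d blk=7 s=3: L1-HIT | VC []
  [3] addr=0x1f blk=7 s=3: L1-HIT | VC []
  [4] addr=0x2d blk=11 s=3: MISS | VC [7]
  [5] addr=0x1d blk=7 s=3: VC-HIT | VC [11]
  [6] addr=0x6f blk=27 s=3: MISS | VC [11, 7]
  [7] addr=0x2c blk=11 s=3: VC-HIT | VC [27, 7]
  [8] addr=0x1c blk=7 s=3: VC-HIT | VC [27, 11]
  [9] addr=0x1d blk=7 s=3: L1-HIT | VC [27, 11]
  [10] addr=0x2e blk=11 s=3: VC-HIT | VC [27, 7]
  [11] addr=0x2e blk=11 s=3: L1-HIT | VC [27, 7]
  [12] addr=0x1e blk=7 s=3: VC-HIT | VC [27, 11]
  [13] addr=0x1a blk=6 s=2: MISS | VC [27, 11]
  [14] addr=0x48 blk=18 s=2: MISS | VC [27, 11, 6]

OUTCOME = L1-HIT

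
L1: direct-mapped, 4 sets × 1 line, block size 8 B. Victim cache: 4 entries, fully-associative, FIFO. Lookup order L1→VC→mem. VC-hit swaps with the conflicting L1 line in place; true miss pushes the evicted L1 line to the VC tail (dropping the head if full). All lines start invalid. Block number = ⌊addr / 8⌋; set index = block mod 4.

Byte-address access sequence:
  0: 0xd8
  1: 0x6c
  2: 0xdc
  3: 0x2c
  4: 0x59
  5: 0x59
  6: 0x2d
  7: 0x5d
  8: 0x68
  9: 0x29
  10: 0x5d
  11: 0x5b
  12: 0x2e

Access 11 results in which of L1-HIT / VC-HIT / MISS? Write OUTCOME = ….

#0 0xd8→b27/s3 MISS; vc=[]
#1 0x6c→b13/s1 MISS; vc=[]
#2 0xdc→b27/s3 L1-HIT; vc=[]
#3 0x2c→b5/s1 MISS; vc=[13]
#4 0x59→b11/s3 MISS; vc=[13,27]
#5 0x59→b11/s3 L1-HIT; vc=[13,27]
#6 0x2d→b5/s1 L1-HIT; vc=[13,27]
#7 0x5d→b11/s3 L1-HIT; vc=[13,27]
#8 0x68→b13/s1 VC-HIT; vc=[5,27]
#9 0x29→b5/s1 VC-HIT; vc=[13,27]
#10 0x5d→b11/s3 L1-HIT; vc=[13,27]
#11 0x5b→b11/s3 L1-HIT; vc=[13,27]
#12 0x2e→b5/s1 L1-HIT; vc=[13,27]

OUTCOME = L1-HIT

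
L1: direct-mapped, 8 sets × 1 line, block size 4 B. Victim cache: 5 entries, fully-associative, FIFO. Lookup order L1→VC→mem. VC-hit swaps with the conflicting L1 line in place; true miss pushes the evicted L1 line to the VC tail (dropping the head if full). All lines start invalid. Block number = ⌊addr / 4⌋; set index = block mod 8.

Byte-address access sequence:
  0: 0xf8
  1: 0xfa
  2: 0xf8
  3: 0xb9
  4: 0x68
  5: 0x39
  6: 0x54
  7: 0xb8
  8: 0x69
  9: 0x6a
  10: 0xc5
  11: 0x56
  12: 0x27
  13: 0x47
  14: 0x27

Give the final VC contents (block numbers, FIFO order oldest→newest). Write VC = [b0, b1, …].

0: 0xf8 (blk 62, set 6) → MISS  vc=[]
1: 0xfa (blk 62, set 6) → L1-HIT  vc=[]
2: 0xf8 (blk 62, set 6) → L1-HIT  vc=[]
3: 0xb9 (blk 46, set 6) → MISS  vc=[62]
4: 0x68 (blk 26, set 2) → MISS  vc=[62]
5: 0x39 (blk 14, set 6) → MISS  vc=[62, 46]
6: 0x54 (blk 21, set 5) → MISS  vc=[62, 46]
7: 0xb8 (blk 46, set 6) → VC-HIT  vc=[62, 14]
8: 0x69 (blk 26, set 2) → L1-HIT  vc=[62, 14]
9: 0x6a (blk 26, set 2) → L1-HIT  vc=[62, 14]
10: 0xc5 (blk 49, set 1) → MISS  vc=[62, 14]
11: 0x56 (blk 21, set 5) → L1-HIT  vc=[62, 14]
12: 0x27 (blk 9, set 1) → MISS  vc=[62, 14, 49]
13: 0x47 (blk 17, set 1) → MISS  vc=[62, 14, 49, 9]
14: 0x27 (blk 9, set 1) → VC-HIT  vc=[62, 14, 49, 17]

VC = [62, 14, 49, 17]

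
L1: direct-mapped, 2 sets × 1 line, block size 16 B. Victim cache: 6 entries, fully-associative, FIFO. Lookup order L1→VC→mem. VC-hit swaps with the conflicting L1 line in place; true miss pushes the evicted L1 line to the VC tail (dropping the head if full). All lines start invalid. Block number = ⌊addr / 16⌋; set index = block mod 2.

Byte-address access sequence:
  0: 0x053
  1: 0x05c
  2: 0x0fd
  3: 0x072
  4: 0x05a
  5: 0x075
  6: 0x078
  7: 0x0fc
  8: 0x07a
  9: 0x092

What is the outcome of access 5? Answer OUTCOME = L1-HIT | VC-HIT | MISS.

OUTCOME = VC-HIT

  [0] addr=0x53 blk=5 s=1: MISS | VC []
  [1] addr=0x5c blk=5 s=1: L1-HIT | VC []
  [2] addr=0xfd blk=15 s=1: MISS | VC [5]
  [3] addr=0x72 blk=7 s=1: MISS | VC [5, 15]
  [4] addr=0x5a blk=5 s=1: VC-HIT | VC [7, 15]
  [5] addr=0x75 blk=7 s=1: VC-HIT | VC [5, 15]
  [6] addr=0x78 blk=7 s=1: L1-HIT | VC [5, 15]
  [7] addr=0xfc blk=15 s=1: VC-HIT | VC [5, 7]
  [8] addr=0x7a blk=7 s=1: VC-HIT | VC [5, 15]
  [9] addr=0x92 blk=9 s=1: MISS | VC [5, 15, 7]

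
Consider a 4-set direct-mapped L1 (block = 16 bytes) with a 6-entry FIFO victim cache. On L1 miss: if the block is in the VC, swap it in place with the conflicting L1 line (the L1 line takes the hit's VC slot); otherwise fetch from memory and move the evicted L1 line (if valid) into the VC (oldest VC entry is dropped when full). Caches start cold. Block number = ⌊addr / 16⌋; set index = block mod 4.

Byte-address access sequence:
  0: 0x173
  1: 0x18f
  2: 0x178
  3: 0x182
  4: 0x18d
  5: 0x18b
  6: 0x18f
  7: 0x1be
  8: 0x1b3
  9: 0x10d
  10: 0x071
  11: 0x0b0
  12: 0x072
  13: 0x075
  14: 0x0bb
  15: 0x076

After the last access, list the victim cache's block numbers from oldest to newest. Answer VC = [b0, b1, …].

VC = [23, 24, 27, 11]

  [0] addr=0x173 blk=23 s=3: MISS | VC []
  [1] addr=0x18f blk=24 s=0: MISS | VC []
  [2] addr=0x178 blk=23 s=3: L1-HIT | VC []
  [3] addr=0x182 blk=24 s=0: L1-HIT | VC []
  [4] addr=0x18d blk=24 s=0: L1-HIT | VC []
  [5] addr=0x18b blk=24 s=0: L1-HIT | VC []
  [6] addr=0x18f blk=24 s=0: L1-HIT | VC []
  [7] addr=0x1be blk=27 s=3: MISS | VC [23]
  [8] addr=0x1b3 blk=27 s=3: L1-HIT | VC [23]
  [9] addr=0x10d blk=16 s=0: MISS | VC [23, 24]
  [10] addr=0x71 blk=7 s=3: MISS | VC [23, 24, 27]
  [11] addr=0xb0 blk=11 s=3: MISS | VC [23, 24, 27, 7]
  [12] addr=0x72 blk=7 s=3: VC-HIT | VC [23, 24, 27, 11]
  [13] addr=0x75 blk=7 s=3: L1-HIT | VC [23, 24, 27, 11]
  [14] addr=0xbb blk=11 s=3: VC-HIT | VC [23, 24, 27, 7]
  [15] addr=0x76 blk=7 s=3: VC-HIT | VC [23, 24, 27, 11]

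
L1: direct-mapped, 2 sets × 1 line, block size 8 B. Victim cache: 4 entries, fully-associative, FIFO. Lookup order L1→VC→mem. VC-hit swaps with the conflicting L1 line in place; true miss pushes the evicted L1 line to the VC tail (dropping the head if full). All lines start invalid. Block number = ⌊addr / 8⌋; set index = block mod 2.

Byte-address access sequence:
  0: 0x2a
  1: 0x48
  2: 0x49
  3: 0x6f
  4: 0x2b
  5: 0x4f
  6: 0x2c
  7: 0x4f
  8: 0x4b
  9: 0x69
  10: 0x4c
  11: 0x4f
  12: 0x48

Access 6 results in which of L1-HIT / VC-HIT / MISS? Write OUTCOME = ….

OUTCOME = VC-HIT

#0 0x2a→b5/s1 MISS; vc=[]
#1 0x48→b9/s1 MISS; vc=[5]
#2 0x49→b9/s1 L1-HIT; vc=[5]
#3 0x6f→b13/s1 MISS; vc=[5,9]
#4 0x2b→b5/s1 VC-HIT; vc=[13,9]
#5 0x4f→b9/s1 VC-HIT; vc=[13,5]
#6 0x2c→b5/s1 VC-HIT; vc=[13,9]
#7 0x4f→b9/s1 VC-HIT; vc=[13,5]
#8 0x4b→b9/s1 L1-HIT; vc=[13,5]
#9 0x69→b13/s1 VC-HIT; vc=[9,5]
#10 0x4c→b9/s1 VC-HIT; vc=[13,5]
#11 0x4f→b9/s1 L1-HIT; vc=[13,5]
#12 0x48→b9/s1 L1-HIT; vc=[13,5]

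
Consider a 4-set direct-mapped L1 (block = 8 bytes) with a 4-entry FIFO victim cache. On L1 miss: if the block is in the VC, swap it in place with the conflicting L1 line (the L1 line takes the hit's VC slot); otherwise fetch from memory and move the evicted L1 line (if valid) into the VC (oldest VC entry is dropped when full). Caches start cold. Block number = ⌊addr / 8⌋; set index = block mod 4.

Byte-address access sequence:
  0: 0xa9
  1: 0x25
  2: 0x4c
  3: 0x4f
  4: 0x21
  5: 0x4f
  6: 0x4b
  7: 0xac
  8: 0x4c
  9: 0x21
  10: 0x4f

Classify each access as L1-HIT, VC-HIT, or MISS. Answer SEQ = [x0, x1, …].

#0 0xa9→b21/s1 MISS; vc=[]
#1 0x25→b4/s0 MISS; vc=[]
#2 0x4c→b9/s1 MISS; vc=[21]
#3 0x4f→b9/s1 L1-HIT; vc=[21]
#4 0x21→b4/s0 L1-HIT; vc=[21]
#5 0x4f→b9/s1 L1-HIT; vc=[21]
#6 0x4b→b9/s1 L1-HIT; vc=[21]
#7 0xac→b21/s1 VC-HIT; vc=[9]
#8 0x4c→b9/s1 VC-HIT; vc=[21]
#9 0x21→b4/s0 L1-HIT; vc=[21]
#10 0x4f→b9/s1 L1-HIT; vc=[21]

SEQ = [MISS, MISS, MISS, L1-HIT, L1-HIT, L1-HIT, L1-HIT, VC-HIT, VC-HIT, L1-HIT, L1-HIT]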